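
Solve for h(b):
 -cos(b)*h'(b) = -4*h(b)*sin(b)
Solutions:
 h(b) = C1/cos(b)^4


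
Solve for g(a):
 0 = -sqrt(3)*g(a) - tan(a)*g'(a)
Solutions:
 g(a) = C1/sin(a)^(sqrt(3))


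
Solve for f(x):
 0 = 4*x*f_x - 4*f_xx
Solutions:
 f(x) = C1 + C2*erfi(sqrt(2)*x/2)


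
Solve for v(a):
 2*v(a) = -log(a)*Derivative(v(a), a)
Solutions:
 v(a) = C1*exp(-2*li(a))


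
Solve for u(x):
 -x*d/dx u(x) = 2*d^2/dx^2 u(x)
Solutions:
 u(x) = C1 + C2*erf(x/2)


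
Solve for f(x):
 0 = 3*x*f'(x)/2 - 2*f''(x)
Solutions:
 f(x) = C1 + C2*erfi(sqrt(6)*x/4)


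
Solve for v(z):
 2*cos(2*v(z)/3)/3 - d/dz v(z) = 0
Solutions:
 -2*z/3 - 3*log(sin(2*v(z)/3) - 1)/4 + 3*log(sin(2*v(z)/3) + 1)/4 = C1


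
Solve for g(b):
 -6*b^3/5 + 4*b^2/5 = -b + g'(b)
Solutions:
 g(b) = C1 - 3*b^4/10 + 4*b^3/15 + b^2/2


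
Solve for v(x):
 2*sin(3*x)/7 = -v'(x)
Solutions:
 v(x) = C1 + 2*cos(3*x)/21


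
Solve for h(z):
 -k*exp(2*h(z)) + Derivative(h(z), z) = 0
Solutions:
 h(z) = log(-sqrt(-1/(C1 + k*z))) - log(2)/2
 h(z) = log(-1/(C1 + k*z))/2 - log(2)/2


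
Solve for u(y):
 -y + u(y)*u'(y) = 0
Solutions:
 u(y) = -sqrt(C1 + y^2)
 u(y) = sqrt(C1 + y^2)


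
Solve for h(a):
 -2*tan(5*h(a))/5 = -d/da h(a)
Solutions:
 h(a) = -asin(C1*exp(2*a))/5 + pi/5
 h(a) = asin(C1*exp(2*a))/5


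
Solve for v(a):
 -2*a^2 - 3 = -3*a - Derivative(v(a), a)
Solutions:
 v(a) = C1 + 2*a^3/3 - 3*a^2/2 + 3*a


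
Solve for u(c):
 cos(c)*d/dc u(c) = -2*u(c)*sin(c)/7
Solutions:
 u(c) = C1*cos(c)^(2/7)


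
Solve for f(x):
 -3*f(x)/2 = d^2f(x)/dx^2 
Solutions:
 f(x) = C1*sin(sqrt(6)*x/2) + C2*cos(sqrt(6)*x/2)


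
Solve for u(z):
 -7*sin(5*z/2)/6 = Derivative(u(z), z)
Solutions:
 u(z) = C1 + 7*cos(5*z/2)/15


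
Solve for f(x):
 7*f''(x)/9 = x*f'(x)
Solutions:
 f(x) = C1 + C2*erfi(3*sqrt(14)*x/14)


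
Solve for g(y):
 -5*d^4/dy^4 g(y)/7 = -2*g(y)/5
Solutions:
 g(y) = C1*exp(-14^(1/4)*sqrt(5)*y/5) + C2*exp(14^(1/4)*sqrt(5)*y/5) + C3*sin(14^(1/4)*sqrt(5)*y/5) + C4*cos(14^(1/4)*sqrt(5)*y/5)


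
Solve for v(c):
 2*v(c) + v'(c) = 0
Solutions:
 v(c) = C1*exp(-2*c)


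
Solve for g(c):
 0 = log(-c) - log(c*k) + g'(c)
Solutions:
 g(c) = C1 + c*log(-k)


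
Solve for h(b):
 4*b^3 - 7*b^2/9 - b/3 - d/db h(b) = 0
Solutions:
 h(b) = C1 + b^4 - 7*b^3/27 - b^2/6


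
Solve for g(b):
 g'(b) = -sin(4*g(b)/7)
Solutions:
 b + 7*log(cos(4*g(b)/7) - 1)/8 - 7*log(cos(4*g(b)/7) + 1)/8 = C1


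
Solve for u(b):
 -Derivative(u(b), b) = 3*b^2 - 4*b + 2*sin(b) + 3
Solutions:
 u(b) = C1 - b^3 + 2*b^2 - 3*b + 2*cos(b)


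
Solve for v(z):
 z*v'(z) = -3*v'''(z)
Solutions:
 v(z) = C1 + Integral(C2*airyai(-3^(2/3)*z/3) + C3*airybi(-3^(2/3)*z/3), z)


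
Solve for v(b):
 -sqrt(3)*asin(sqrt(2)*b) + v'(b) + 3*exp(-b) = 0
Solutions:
 v(b) = C1 + sqrt(3)*b*asin(sqrt(2)*b) + sqrt(6)*sqrt(1 - 2*b^2)/2 + 3*exp(-b)


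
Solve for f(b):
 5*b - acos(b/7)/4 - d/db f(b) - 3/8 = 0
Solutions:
 f(b) = C1 + 5*b^2/2 - b*acos(b/7)/4 - 3*b/8 + sqrt(49 - b^2)/4


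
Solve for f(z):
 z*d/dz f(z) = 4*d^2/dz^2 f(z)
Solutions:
 f(z) = C1 + C2*erfi(sqrt(2)*z/4)


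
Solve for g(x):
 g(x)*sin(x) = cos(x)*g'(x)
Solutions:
 g(x) = C1/cos(x)


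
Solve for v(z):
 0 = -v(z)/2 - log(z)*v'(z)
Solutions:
 v(z) = C1*exp(-li(z)/2)


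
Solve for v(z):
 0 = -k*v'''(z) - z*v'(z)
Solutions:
 v(z) = C1 + Integral(C2*airyai(z*(-1/k)^(1/3)) + C3*airybi(z*(-1/k)^(1/3)), z)


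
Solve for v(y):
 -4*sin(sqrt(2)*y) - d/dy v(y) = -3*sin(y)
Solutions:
 v(y) = C1 - 3*cos(y) + 2*sqrt(2)*cos(sqrt(2)*y)


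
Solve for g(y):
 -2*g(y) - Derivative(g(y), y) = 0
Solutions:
 g(y) = C1*exp(-2*y)


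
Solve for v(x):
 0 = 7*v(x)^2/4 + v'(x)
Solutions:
 v(x) = 4/(C1 + 7*x)


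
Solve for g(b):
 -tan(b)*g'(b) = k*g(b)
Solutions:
 g(b) = C1*exp(-k*log(sin(b)))


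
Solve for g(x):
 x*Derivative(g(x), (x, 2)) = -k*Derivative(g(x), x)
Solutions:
 g(x) = C1 + x^(1 - re(k))*(C2*sin(log(x)*Abs(im(k))) + C3*cos(log(x)*im(k)))


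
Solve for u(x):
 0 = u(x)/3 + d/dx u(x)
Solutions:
 u(x) = C1*exp(-x/3)


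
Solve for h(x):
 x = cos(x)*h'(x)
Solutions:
 h(x) = C1 + Integral(x/cos(x), x)


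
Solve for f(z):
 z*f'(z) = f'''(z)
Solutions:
 f(z) = C1 + Integral(C2*airyai(z) + C3*airybi(z), z)


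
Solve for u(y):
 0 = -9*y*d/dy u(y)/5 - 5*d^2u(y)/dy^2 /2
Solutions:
 u(y) = C1 + C2*erf(3*y/5)


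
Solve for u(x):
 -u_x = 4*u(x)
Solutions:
 u(x) = C1*exp(-4*x)


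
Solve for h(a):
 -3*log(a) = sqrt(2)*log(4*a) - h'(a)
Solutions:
 h(a) = C1 + sqrt(2)*a*log(a) + 3*a*log(a) - 3*a - sqrt(2)*a + 2*sqrt(2)*a*log(2)


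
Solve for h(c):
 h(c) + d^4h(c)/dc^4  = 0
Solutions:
 h(c) = (C1*sin(sqrt(2)*c/2) + C2*cos(sqrt(2)*c/2))*exp(-sqrt(2)*c/2) + (C3*sin(sqrt(2)*c/2) + C4*cos(sqrt(2)*c/2))*exp(sqrt(2)*c/2)


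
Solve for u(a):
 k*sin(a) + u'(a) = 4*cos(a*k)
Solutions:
 u(a) = C1 + k*cos(a) + 4*sin(a*k)/k


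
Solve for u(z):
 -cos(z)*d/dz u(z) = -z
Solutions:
 u(z) = C1 + Integral(z/cos(z), z)


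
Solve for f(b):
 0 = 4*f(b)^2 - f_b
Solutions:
 f(b) = -1/(C1 + 4*b)


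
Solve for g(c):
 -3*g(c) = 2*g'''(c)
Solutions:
 g(c) = C3*exp(-2^(2/3)*3^(1/3)*c/2) + (C1*sin(2^(2/3)*3^(5/6)*c/4) + C2*cos(2^(2/3)*3^(5/6)*c/4))*exp(2^(2/3)*3^(1/3)*c/4)


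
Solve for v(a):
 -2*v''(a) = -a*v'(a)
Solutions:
 v(a) = C1 + C2*erfi(a/2)


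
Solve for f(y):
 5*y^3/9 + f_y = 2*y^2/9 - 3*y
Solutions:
 f(y) = C1 - 5*y^4/36 + 2*y^3/27 - 3*y^2/2


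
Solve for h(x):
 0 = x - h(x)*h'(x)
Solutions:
 h(x) = -sqrt(C1 + x^2)
 h(x) = sqrt(C1 + x^2)


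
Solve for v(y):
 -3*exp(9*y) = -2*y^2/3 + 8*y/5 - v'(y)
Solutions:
 v(y) = C1 - 2*y^3/9 + 4*y^2/5 + exp(9*y)/3


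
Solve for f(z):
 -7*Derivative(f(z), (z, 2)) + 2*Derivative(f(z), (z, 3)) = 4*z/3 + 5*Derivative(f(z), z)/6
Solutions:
 f(z) = C1 + C2*exp(z*(21 - sqrt(501))/12) + C3*exp(z*(21 + sqrt(501))/12) - 4*z^2/5 + 336*z/25


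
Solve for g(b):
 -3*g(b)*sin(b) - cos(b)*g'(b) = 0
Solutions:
 g(b) = C1*cos(b)^3


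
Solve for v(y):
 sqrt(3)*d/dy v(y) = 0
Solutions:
 v(y) = C1


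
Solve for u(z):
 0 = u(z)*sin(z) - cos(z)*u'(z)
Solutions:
 u(z) = C1/cos(z)


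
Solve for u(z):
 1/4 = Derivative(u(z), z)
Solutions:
 u(z) = C1 + z/4


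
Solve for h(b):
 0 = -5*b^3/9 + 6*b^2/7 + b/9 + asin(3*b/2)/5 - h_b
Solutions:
 h(b) = C1 - 5*b^4/36 + 2*b^3/7 + b^2/18 + b*asin(3*b/2)/5 + sqrt(4 - 9*b^2)/15


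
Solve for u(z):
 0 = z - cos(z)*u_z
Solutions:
 u(z) = C1 + Integral(z/cos(z), z)


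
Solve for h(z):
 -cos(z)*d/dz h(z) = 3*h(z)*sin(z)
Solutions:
 h(z) = C1*cos(z)^3


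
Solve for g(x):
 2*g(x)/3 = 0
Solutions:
 g(x) = 0


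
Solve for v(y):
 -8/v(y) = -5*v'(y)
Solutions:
 v(y) = -sqrt(C1 + 80*y)/5
 v(y) = sqrt(C1 + 80*y)/5


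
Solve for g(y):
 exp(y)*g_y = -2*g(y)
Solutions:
 g(y) = C1*exp(2*exp(-y))


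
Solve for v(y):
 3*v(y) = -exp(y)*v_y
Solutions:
 v(y) = C1*exp(3*exp(-y))


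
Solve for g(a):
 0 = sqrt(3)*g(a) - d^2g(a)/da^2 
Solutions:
 g(a) = C1*exp(-3^(1/4)*a) + C2*exp(3^(1/4)*a)


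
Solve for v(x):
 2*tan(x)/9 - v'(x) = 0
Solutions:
 v(x) = C1 - 2*log(cos(x))/9


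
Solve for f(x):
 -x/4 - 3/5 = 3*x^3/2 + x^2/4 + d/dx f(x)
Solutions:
 f(x) = C1 - 3*x^4/8 - x^3/12 - x^2/8 - 3*x/5


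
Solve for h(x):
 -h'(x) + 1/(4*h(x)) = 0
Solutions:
 h(x) = -sqrt(C1 + 2*x)/2
 h(x) = sqrt(C1 + 2*x)/2


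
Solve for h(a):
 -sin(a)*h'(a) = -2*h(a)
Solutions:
 h(a) = C1*(cos(a) - 1)/(cos(a) + 1)


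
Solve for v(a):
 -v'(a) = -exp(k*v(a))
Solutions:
 v(a) = Piecewise((log(-1/(C1*k + a*k))/k, Ne(k, 0)), (nan, True))
 v(a) = Piecewise((C1 + a, Eq(k, 0)), (nan, True))


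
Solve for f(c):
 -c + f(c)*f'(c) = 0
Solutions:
 f(c) = -sqrt(C1 + c^2)
 f(c) = sqrt(C1 + c^2)


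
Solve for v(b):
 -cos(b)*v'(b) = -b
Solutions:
 v(b) = C1 + Integral(b/cos(b), b)


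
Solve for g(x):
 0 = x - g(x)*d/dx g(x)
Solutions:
 g(x) = -sqrt(C1 + x^2)
 g(x) = sqrt(C1 + x^2)


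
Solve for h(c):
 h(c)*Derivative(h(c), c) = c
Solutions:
 h(c) = -sqrt(C1 + c^2)
 h(c) = sqrt(C1 + c^2)


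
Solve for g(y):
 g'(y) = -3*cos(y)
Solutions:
 g(y) = C1 - 3*sin(y)


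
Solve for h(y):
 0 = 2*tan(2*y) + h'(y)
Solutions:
 h(y) = C1 + log(cos(2*y))


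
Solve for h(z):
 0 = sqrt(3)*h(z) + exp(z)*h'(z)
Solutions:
 h(z) = C1*exp(sqrt(3)*exp(-z))


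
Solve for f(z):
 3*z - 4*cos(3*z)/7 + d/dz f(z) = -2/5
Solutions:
 f(z) = C1 - 3*z^2/2 - 2*z/5 + 4*sin(3*z)/21


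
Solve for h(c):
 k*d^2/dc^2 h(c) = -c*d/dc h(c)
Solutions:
 h(c) = C1 + C2*sqrt(k)*erf(sqrt(2)*c*sqrt(1/k)/2)


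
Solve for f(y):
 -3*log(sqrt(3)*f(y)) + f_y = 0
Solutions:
 -2*Integral(1/(2*log(_y) + log(3)), (_y, f(y)))/3 = C1 - y


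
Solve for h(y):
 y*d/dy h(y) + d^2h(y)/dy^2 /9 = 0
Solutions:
 h(y) = C1 + C2*erf(3*sqrt(2)*y/2)


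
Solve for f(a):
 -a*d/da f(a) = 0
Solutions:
 f(a) = C1


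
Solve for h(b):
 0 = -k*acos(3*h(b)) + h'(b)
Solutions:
 Integral(1/acos(3*_y), (_y, h(b))) = C1 + b*k


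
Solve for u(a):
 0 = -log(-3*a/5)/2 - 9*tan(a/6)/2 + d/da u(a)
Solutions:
 u(a) = C1 + a*log(-a)/2 - a*log(5) - a/2 + a*log(15)/2 - 27*log(cos(a/6))


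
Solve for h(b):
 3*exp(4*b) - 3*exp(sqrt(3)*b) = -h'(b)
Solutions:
 h(b) = C1 - 3*exp(4*b)/4 + sqrt(3)*exp(sqrt(3)*b)


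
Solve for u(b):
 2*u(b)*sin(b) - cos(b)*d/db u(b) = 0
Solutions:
 u(b) = C1/cos(b)^2


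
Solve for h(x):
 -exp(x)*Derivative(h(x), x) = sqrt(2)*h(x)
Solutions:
 h(x) = C1*exp(sqrt(2)*exp(-x))


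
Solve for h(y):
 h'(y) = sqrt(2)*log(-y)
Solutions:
 h(y) = C1 + sqrt(2)*y*log(-y) - sqrt(2)*y


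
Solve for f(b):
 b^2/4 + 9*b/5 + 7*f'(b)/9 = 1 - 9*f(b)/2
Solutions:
 f(b) = C1*exp(-81*b/14) - b^2/18 - 1388*b/3645 + 85042/295245


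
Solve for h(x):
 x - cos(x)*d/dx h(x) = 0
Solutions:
 h(x) = C1 + Integral(x/cos(x), x)


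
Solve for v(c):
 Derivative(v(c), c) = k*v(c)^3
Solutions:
 v(c) = -sqrt(2)*sqrt(-1/(C1 + c*k))/2
 v(c) = sqrt(2)*sqrt(-1/(C1 + c*k))/2


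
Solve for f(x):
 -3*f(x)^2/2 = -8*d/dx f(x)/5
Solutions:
 f(x) = -16/(C1 + 15*x)


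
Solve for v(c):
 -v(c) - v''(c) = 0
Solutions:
 v(c) = C1*sin(c) + C2*cos(c)


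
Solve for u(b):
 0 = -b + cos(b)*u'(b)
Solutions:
 u(b) = C1 + Integral(b/cos(b), b)


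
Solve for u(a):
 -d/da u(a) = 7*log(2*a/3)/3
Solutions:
 u(a) = C1 - 7*a*log(a)/3 - 7*a*log(2)/3 + 7*a/3 + 7*a*log(3)/3


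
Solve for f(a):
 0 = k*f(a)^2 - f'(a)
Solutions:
 f(a) = -1/(C1 + a*k)


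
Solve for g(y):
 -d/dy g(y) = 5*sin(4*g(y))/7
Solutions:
 5*y/7 + log(cos(4*g(y)) - 1)/8 - log(cos(4*g(y)) + 1)/8 = C1


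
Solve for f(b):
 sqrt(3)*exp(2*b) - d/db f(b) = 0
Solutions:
 f(b) = C1 + sqrt(3)*exp(2*b)/2


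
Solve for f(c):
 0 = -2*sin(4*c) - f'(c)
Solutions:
 f(c) = C1 + cos(4*c)/2


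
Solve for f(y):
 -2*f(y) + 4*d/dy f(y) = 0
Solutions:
 f(y) = C1*exp(y/2)


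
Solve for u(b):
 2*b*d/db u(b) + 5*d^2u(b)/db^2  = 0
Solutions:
 u(b) = C1 + C2*erf(sqrt(5)*b/5)


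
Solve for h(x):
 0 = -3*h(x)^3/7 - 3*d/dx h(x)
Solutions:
 h(x) = -sqrt(14)*sqrt(-1/(C1 - x))/2
 h(x) = sqrt(14)*sqrt(-1/(C1 - x))/2


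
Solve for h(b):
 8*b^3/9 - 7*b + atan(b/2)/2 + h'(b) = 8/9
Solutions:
 h(b) = C1 - 2*b^4/9 + 7*b^2/2 - b*atan(b/2)/2 + 8*b/9 + log(b^2 + 4)/2


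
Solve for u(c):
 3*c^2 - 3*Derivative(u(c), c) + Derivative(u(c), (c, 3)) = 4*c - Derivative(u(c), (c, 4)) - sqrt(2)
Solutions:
 u(c) = C1 + C2*exp(-c*(2*2^(1/3)/(9*sqrt(77) + 79)^(1/3) + 4 + 2^(2/3)*(9*sqrt(77) + 79)^(1/3))/12)*sin(2^(1/3)*sqrt(3)*c*(-2^(1/3)*(9*sqrt(77) + 79)^(1/3) + 2/(9*sqrt(77) + 79)^(1/3))/12) + C3*exp(-c*(2*2^(1/3)/(9*sqrt(77) + 79)^(1/3) + 4 + 2^(2/3)*(9*sqrt(77) + 79)^(1/3))/12)*cos(2^(1/3)*sqrt(3)*c*(-2^(1/3)*(9*sqrt(77) + 79)^(1/3) + 2/(9*sqrt(77) + 79)^(1/3))/12) + C4*exp(c*(-2 + 2*2^(1/3)/(9*sqrt(77) + 79)^(1/3) + 2^(2/3)*(9*sqrt(77) + 79)^(1/3))/6) + c^3/3 - 2*c^2/3 + sqrt(2)*c/3 + 2*c/3


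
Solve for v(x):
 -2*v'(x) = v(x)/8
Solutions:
 v(x) = C1*exp(-x/16)


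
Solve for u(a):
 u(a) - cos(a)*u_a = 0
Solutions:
 u(a) = C1*sqrt(sin(a) + 1)/sqrt(sin(a) - 1)


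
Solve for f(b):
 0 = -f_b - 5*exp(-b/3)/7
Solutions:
 f(b) = C1 + 15*exp(-b/3)/7


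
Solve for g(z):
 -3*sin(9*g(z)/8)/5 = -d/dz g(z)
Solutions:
 -3*z/5 + 4*log(cos(9*g(z)/8) - 1)/9 - 4*log(cos(9*g(z)/8) + 1)/9 = C1


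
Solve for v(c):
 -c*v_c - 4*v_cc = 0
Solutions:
 v(c) = C1 + C2*erf(sqrt(2)*c/4)


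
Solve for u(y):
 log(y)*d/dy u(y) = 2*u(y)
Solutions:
 u(y) = C1*exp(2*li(y))


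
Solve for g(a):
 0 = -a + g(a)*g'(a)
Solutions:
 g(a) = -sqrt(C1 + a^2)
 g(a) = sqrt(C1 + a^2)


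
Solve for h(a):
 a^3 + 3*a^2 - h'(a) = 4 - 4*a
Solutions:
 h(a) = C1 + a^4/4 + a^3 + 2*a^2 - 4*a


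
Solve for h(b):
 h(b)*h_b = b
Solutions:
 h(b) = -sqrt(C1 + b^2)
 h(b) = sqrt(C1 + b^2)


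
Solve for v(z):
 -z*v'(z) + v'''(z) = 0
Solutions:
 v(z) = C1 + Integral(C2*airyai(z) + C3*airybi(z), z)


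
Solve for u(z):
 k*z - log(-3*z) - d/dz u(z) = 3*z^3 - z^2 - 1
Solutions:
 u(z) = C1 + k*z^2/2 - 3*z^4/4 + z^3/3 - z*log(-z) + z*(2 - log(3))


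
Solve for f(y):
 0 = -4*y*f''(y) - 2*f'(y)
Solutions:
 f(y) = C1 + C2*sqrt(y)


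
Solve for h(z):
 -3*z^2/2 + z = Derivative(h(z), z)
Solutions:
 h(z) = C1 - z^3/2 + z^2/2


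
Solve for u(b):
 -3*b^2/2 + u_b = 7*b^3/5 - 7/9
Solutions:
 u(b) = C1 + 7*b^4/20 + b^3/2 - 7*b/9


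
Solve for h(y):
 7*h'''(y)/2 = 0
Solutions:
 h(y) = C1 + C2*y + C3*y^2


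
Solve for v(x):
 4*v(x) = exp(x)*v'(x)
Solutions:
 v(x) = C1*exp(-4*exp(-x))


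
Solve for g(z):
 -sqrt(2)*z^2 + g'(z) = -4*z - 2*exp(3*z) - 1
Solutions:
 g(z) = C1 + sqrt(2)*z^3/3 - 2*z^2 - z - 2*exp(3*z)/3


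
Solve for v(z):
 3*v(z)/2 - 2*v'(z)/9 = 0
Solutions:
 v(z) = C1*exp(27*z/4)


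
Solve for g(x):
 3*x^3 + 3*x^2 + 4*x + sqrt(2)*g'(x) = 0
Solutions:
 g(x) = C1 - 3*sqrt(2)*x^4/8 - sqrt(2)*x^3/2 - sqrt(2)*x^2


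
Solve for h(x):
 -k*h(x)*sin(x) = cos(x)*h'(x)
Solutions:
 h(x) = C1*exp(k*log(cos(x)))


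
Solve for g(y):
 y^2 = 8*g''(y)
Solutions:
 g(y) = C1 + C2*y + y^4/96


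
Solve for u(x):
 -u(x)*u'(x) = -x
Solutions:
 u(x) = -sqrt(C1 + x^2)
 u(x) = sqrt(C1 + x^2)


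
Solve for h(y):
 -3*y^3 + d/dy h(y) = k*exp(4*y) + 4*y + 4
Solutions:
 h(y) = C1 + k*exp(4*y)/4 + 3*y^4/4 + 2*y^2 + 4*y


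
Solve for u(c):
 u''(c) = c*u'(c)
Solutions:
 u(c) = C1 + C2*erfi(sqrt(2)*c/2)


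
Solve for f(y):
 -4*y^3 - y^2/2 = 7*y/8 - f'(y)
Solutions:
 f(y) = C1 + y^4 + y^3/6 + 7*y^2/16


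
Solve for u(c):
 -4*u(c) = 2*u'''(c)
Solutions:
 u(c) = C3*exp(-2^(1/3)*c) + (C1*sin(2^(1/3)*sqrt(3)*c/2) + C2*cos(2^(1/3)*sqrt(3)*c/2))*exp(2^(1/3)*c/2)


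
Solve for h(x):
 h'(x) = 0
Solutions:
 h(x) = C1


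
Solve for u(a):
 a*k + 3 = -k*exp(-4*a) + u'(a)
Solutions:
 u(a) = C1 + a^2*k/2 + 3*a - k*exp(-4*a)/4


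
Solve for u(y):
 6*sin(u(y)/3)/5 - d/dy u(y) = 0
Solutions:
 -6*y/5 + 3*log(cos(u(y)/3) - 1)/2 - 3*log(cos(u(y)/3) + 1)/2 = C1


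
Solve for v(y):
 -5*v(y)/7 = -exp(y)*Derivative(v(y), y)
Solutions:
 v(y) = C1*exp(-5*exp(-y)/7)


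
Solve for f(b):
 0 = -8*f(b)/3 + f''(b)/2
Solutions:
 f(b) = C1*exp(-4*sqrt(3)*b/3) + C2*exp(4*sqrt(3)*b/3)


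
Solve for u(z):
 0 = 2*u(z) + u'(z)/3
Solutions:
 u(z) = C1*exp(-6*z)


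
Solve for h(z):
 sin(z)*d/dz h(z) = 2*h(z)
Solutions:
 h(z) = C1*(cos(z) - 1)/(cos(z) + 1)


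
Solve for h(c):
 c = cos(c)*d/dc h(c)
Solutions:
 h(c) = C1 + Integral(c/cos(c), c)


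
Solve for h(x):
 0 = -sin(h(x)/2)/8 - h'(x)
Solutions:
 x/8 + log(cos(h(x)/2) - 1) - log(cos(h(x)/2) + 1) = C1


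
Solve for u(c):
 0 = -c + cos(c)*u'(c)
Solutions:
 u(c) = C1 + Integral(c/cos(c), c)


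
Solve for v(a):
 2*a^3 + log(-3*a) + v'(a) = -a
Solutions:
 v(a) = C1 - a^4/2 - a^2/2 - a*log(-a) + a*(1 - log(3))


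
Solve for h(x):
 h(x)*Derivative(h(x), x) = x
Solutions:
 h(x) = -sqrt(C1 + x^2)
 h(x) = sqrt(C1 + x^2)


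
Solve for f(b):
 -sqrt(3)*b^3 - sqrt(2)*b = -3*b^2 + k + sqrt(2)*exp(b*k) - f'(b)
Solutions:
 f(b) = C1 + sqrt(3)*b^4/4 - b^3 + sqrt(2)*b^2/2 + b*k + sqrt(2)*exp(b*k)/k


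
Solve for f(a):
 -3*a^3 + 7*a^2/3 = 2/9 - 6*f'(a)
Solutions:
 f(a) = C1 + a^4/8 - 7*a^3/54 + a/27


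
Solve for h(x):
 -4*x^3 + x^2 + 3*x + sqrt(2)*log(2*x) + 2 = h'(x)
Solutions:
 h(x) = C1 - x^4 + x^3/3 + 3*x^2/2 + sqrt(2)*x*log(x) - sqrt(2)*x + sqrt(2)*x*log(2) + 2*x


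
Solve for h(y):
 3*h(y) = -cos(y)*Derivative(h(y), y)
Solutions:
 h(y) = C1*(sin(y) - 1)^(3/2)/(sin(y) + 1)^(3/2)


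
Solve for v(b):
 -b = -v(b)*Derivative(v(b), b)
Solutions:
 v(b) = -sqrt(C1 + b^2)
 v(b) = sqrt(C1 + b^2)


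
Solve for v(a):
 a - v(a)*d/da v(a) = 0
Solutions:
 v(a) = -sqrt(C1 + a^2)
 v(a) = sqrt(C1 + a^2)


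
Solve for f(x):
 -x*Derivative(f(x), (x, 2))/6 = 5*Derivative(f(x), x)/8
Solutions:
 f(x) = C1 + C2/x^(11/4)


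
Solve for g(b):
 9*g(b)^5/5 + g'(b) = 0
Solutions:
 g(b) = -5^(1/4)*(1/(C1 + 36*b))^(1/4)
 g(b) = 5^(1/4)*(1/(C1 + 36*b))^(1/4)
 g(b) = -5^(1/4)*I*(1/(C1 + 36*b))^(1/4)
 g(b) = 5^(1/4)*I*(1/(C1 + 36*b))^(1/4)


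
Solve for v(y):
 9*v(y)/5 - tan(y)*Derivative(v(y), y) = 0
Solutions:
 v(y) = C1*sin(y)^(9/5)


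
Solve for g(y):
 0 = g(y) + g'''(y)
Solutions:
 g(y) = C3*exp(-y) + (C1*sin(sqrt(3)*y/2) + C2*cos(sqrt(3)*y/2))*exp(y/2)


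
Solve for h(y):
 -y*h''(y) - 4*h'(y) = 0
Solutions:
 h(y) = C1 + C2/y^3


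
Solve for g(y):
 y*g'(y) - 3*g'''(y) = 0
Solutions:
 g(y) = C1 + Integral(C2*airyai(3^(2/3)*y/3) + C3*airybi(3^(2/3)*y/3), y)


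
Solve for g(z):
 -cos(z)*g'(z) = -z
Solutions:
 g(z) = C1 + Integral(z/cos(z), z)


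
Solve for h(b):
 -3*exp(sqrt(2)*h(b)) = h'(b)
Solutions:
 h(b) = sqrt(2)*(2*log(1/(C1 + 3*b)) - log(2))/4


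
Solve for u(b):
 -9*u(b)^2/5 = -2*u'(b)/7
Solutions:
 u(b) = -10/(C1 + 63*b)


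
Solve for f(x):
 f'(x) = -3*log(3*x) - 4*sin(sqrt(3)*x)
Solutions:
 f(x) = C1 - 3*x*log(x) - 3*x*log(3) + 3*x + 4*sqrt(3)*cos(sqrt(3)*x)/3


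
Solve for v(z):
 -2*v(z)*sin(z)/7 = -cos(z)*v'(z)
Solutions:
 v(z) = C1/cos(z)^(2/7)


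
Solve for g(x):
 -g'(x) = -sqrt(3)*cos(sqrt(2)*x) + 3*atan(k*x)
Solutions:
 g(x) = C1 - 3*Piecewise((x*atan(k*x) - log(k^2*x^2 + 1)/(2*k), Ne(k, 0)), (0, True)) + sqrt(6)*sin(sqrt(2)*x)/2


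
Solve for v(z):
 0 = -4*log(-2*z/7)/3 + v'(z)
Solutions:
 v(z) = C1 + 4*z*log(-z)/3 + 4*z*(-log(7) - 1 + log(2))/3


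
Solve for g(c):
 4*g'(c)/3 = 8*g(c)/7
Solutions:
 g(c) = C1*exp(6*c/7)


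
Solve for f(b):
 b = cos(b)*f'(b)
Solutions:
 f(b) = C1 + Integral(b/cos(b), b)


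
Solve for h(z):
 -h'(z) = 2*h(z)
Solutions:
 h(z) = C1*exp(-2*z)


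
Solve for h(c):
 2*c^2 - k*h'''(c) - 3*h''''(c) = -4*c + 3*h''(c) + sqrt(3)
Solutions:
 h(c) = C1 + C2*c + C3*exp(c*(-k + sqrt(k^2 - 36))/6) + C4*exp(-c*(k + sqrt(k^2 - 36))/6) + c^4/18 + 2*c^3*(3 - k)/27 + c^2*(4*k^2 - 12*k - 36 - 9*sqrt(3))/54


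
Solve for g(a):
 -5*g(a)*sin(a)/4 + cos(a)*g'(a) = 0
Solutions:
 g(a) = C1/cos(a)^(5/4)


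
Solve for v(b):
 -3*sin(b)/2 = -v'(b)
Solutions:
 v(b) = C1 - 3*cos(b)/2


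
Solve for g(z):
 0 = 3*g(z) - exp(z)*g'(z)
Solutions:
 g(z) = C1*exp(-3*exp(-z))


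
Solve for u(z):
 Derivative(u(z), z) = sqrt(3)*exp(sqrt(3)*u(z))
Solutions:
 u(z) = sqrt(3)*(2*log(-1/(C1 + sqrt(3)*z)) - log(3))/6


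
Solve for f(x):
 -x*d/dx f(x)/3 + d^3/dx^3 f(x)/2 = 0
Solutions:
 f(x) = C1 + Integral(C2*airyai(2^(1/3)*3^(2/3)*x/3) + C3*airybi(2^(1/3)*3^(2/3)*x/3), x)


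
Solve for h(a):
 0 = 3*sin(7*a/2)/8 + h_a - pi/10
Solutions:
 h(a) = C1 + pi*a/10 + 3*cos(7*a/2)/28


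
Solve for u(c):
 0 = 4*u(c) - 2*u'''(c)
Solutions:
 u(c) = C3*exp(2^(1/3)*c) + (C1*sin(2^(1/3)*sqrt(3)*c/2) + C2*cos(2^(1/3)*sqrt(3)*c/2))*exp(-2^(1/3)*c/2)


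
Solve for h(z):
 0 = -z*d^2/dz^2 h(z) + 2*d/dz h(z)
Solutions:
 h(z) = C1 + C2*z^3


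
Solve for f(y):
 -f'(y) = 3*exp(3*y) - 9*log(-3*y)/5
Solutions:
 f(y) = C1 + 9*y*log(-y)/5 + 9*y*(-1 + log(3))/5 - exp(3*y)


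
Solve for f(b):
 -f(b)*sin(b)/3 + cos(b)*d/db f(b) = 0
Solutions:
 f(b) = C1/cos(b)^(1/3)


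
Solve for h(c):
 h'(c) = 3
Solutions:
 h(c) = C1 + 3*c


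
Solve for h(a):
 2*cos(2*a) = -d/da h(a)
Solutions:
 h(a) = C1 - sin(2*a)


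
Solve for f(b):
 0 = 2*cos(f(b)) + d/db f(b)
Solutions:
 f(b) = pi - asin((C1 + exp(4*b))/(C1 - exp(4*b)))
 f(b) = asin((C1 + exp(4*b))/(C1 - exp(4*b)))


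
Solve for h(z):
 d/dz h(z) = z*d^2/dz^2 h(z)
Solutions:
 h(z) = C1 + C2*z^2


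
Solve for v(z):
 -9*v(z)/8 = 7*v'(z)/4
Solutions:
 v(z) = C1*exp(-9*z/14)


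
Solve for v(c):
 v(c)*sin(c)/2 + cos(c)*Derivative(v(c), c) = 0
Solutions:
 v(c) = C1*sqrt(cos(c))


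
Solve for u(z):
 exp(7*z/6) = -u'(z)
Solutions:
 u(z) = C1 - 6*exp(7*z/6)/7


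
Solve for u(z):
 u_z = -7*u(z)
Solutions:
 u(z) = C1*exp(-7*z)


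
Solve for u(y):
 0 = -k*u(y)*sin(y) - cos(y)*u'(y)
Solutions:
 u(y) = C1*exp(k*log(cos(y)))


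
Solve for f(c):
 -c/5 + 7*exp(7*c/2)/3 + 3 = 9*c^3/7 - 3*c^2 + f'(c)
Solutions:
 f(c) = C1 - 9*c^4/28 + c^3 - c^2/10 + 3*c + 2*exp(7*c/2)/3


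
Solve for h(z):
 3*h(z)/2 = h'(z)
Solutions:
 h(z) = C1*exp(3*z/2)


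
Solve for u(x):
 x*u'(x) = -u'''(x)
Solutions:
 u(x) = C1 + Integral(C2*airyai(-x) + C3*airybi(-x), x)


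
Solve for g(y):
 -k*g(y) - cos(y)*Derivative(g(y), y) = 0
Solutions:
 g(y) = C1*exp(k*(log(sin(y) - 1) - log(sin(y) + 1))/2)


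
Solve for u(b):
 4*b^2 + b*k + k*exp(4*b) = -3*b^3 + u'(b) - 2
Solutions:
 u(b) = C1 + 3*b^4/4 + 4*b^3/3 + b^2*k/2 + 2*b + k*exp(4*b)/4


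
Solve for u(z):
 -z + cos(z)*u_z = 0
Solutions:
 u(z) = C1 + Integral(z/cos(z), z)


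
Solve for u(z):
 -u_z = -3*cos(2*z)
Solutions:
 u(z) = C1 + 3*sin(2*z)/2


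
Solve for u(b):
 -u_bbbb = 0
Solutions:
 u(b) = C1 + C2*b + C3*b^2 + C4*b^3


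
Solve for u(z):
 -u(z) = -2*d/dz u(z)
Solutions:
 u(z) = C1*exp(z/2)


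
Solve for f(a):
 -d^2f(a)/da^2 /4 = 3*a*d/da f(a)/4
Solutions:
 f(a) = C1 + C2*erf(sqrt(6)*a/2)


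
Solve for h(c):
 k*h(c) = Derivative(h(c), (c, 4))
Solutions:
 h(c) = C1*exp(-c*k^(1/4)) + C2*exp(c*k^(1/4)) + C3*exp(-I*c*k^(1/4)) + C4*exp(I*c*k^(1/4))


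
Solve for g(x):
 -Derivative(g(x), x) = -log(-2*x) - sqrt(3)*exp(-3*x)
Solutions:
 g(x) = C1 + x*log(-x) + x*(-1 + log(2)) - sqrt(3)*exp(-3*x)/3


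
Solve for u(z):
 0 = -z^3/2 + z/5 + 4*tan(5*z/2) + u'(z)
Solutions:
 u(z) = C1 + z^4/8 - z^2/10 + 8*log(cos(5*z/2))/5


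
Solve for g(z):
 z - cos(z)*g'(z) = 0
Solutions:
 g(z) = C1 + Integral(z/cos(z), z)


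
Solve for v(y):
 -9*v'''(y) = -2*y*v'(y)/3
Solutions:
 v(y) = C1 + Integral(C2*airyai(2^(1/3)*y/3) + C3*airybi(2^(1/3)*y/3), y)


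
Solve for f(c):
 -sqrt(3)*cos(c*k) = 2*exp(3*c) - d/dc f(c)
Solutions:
 f(c) = C1 + 2*exp(3*c)/3 + sqrt(3)*sin(c*k)/k


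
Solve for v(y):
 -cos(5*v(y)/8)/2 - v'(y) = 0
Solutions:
 y/2 - 4*log(sin(5*v(y)/8) - 1)/5 + 4*log(sin(5*v(y)/8) + 1)/5 = C1


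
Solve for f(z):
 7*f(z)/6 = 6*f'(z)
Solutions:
 f(z) = C1*exp(7*z/36)


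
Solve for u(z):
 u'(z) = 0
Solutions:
 u(z) = C1


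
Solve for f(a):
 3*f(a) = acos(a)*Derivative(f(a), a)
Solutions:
 f(a) = C1*exp(3*Integral(1/acos(a), a))


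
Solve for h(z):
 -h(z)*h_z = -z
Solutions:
 h(z) = -sqrt(C1 + z^2)
 h(z) = sqrt(C1 + z^2)


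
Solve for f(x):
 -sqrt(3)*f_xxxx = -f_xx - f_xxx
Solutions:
 f(x) = C1 + C2*x + C3*exp(sqrt(3)*x*(1 - sqrt(1 + 4*sqrt(3)))/6) + C4*exp(sqrt(3)*x*(1 + sqrt(1 + 4*sqrt(3)))/6)


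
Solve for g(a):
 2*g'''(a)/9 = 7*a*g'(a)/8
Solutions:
 g(a) = C1 + Integral(C2*airyai(2^(2/3)*63^(1/3)*a/4) + C3*airybi(2^(2/3)*63^(1/3)*a/4), a)


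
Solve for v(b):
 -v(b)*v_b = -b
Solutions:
 v(b) = -sqrt(C1 + b^2)
 v(b) = sqrt(C1 + b^2)


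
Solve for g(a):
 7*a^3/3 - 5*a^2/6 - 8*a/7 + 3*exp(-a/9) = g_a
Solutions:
 g(a) = C1 + 7*a^4/12 - 5*a^3/18 - 4*a^2/7 - 27*exp(-a/9)


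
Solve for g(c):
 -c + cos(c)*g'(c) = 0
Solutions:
 g(c) = C1 + Integral(c/cos(c), c)


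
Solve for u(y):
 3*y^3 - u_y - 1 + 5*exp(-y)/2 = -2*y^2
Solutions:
 u(y) = C1 + 3*y^4/4 + 2*y^3/3 - y - 5*exp(-y)/2


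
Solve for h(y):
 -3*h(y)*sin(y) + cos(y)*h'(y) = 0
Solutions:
 h(y) = C1/cos(y)^3


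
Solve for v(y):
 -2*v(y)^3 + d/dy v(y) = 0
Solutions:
 v(y) = -sqrt(2)*sqrt(-1/(C1 + 2*y))/2
 v(y) = sqrt(2)*sqrt(-1/(C1 + 2*y))/2


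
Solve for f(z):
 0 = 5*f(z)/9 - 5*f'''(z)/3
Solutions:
 f(z) = C3*exp(3^(2/3)*z/3) + (C1*sin(3^(1/6)*z/2) + C2*cos(3^(1/6)*z/2))*exp(-3^(2/3)*z/6)


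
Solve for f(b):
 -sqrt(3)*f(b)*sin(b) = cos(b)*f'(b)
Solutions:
 f(b) = C1*cos(b)^(sqrt(3))


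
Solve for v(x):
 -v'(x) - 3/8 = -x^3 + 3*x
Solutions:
 v(x) = C1 + x^4/4 - 3*x^2/2 - 3*x/8


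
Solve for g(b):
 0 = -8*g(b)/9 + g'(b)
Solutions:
 g(b) = C1*exp(8*b/9)


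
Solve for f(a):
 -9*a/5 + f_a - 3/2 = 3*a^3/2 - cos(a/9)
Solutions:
 f(a) = C1 + 3*a^4/8 + 9*a^2/10 + 3*a/2 - 9*sin(a/9)


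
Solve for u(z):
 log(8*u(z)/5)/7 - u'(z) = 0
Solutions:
 -7*Integral(1/(log(_y) - log(5) + 3*log(2)), (_y, u(z))) = C1 - z


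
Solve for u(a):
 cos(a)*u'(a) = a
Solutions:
 u(a) = C1 + Integral(a/cos(a), a)


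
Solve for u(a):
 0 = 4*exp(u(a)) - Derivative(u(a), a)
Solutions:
 u(a) = log(-1/(C1 + 4*a))


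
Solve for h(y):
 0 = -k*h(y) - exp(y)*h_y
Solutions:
 h(y) = C1*exp(k*exp(-y))


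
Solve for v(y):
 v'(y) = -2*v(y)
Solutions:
 v(y) = C1*exp(-2*y)


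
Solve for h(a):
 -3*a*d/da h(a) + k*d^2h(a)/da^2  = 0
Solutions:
 h(a) = C1 + C2*erf(sqrt(6)*a*sqrt(-1/k)/2)/sqrt(-1/k)


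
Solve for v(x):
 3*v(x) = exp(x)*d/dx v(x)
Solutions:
 v(x) = C1*exp(-3*exp(-x))


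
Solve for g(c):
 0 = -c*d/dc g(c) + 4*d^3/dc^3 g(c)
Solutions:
 g(c) = C1 + Integral(C2*airyai(2^(1/3)*c/2) + C3*airybi(2^(1/3)*c/2), c)


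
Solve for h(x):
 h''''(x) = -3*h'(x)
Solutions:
 h(x) = C1 + C4*exp(-3^(1/3)*x) + (C2*sin(3^(5/6)*x/2) + C3*cos(3^(5/6)*x/2))*exp(3^(1/3)*x/2)


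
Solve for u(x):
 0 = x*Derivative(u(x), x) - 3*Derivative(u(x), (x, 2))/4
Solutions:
 u(x) = C1 + C2*erfi(sqrt(6)*x/3)


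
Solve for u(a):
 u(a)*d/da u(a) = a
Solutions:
 u(a) = -sqrt(C1 + a^2)
 u(a) = sqrt(C1 + a^2)


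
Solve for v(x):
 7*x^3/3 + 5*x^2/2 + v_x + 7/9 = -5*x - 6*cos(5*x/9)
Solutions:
 v(x) = C1 - 7*x^4/12 - 5*x^3/6 - 5*x^2/2 - 7*x/9 - 54*sin(5*x/9)/5


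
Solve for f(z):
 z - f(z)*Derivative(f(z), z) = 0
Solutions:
 f(z) = -sqrt(C1 + z^2)
 f(z) = sqrt(C1 + z^2)


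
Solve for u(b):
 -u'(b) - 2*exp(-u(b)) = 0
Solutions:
 u(b) = log(C1 - 2*b)


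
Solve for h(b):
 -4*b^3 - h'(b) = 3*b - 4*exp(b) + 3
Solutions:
 h(b) = C1 - b^4 - 3*b^2/2 - 3*b + 4*exp(b)


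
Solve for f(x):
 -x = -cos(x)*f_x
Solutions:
 f(x) = C1 + Integral(x/cos(x), x)


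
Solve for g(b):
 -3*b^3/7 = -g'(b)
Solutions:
 g(b) = C1 + 3*b^4/28


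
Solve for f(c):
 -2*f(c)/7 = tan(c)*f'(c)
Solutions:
 f(c) = C1/sin(c)^(2/7)


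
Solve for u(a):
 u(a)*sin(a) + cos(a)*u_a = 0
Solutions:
 u(a) = C1*cos(a)


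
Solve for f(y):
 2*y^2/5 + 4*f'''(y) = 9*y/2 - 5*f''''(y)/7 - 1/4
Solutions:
 f(y) = C1 + C2*y + C3*y^2 + C4*exp(-28*y/5) - y^5/600 + 65*y^4/1344 - 141*y^3/3136


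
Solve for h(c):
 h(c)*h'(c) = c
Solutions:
 h(c) = -sqrt(C1 + c^2)
 h(c) = sqrt(C1 + c^2)


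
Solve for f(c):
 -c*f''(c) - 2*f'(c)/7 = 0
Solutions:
 f(c) = C1 + C2*c^(5/7)


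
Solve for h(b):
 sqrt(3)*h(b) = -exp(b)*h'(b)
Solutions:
 h(b) = C1*exp(sqrt(3)*exp(-b))


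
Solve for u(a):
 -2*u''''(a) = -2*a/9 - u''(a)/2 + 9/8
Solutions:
 u(a) = C1 + C2*a + C3*exp(-a/2) + C4*exp(a/2) - 2*a^3/27 + 9*a^2/8


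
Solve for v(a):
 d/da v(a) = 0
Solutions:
 v(a) = C1


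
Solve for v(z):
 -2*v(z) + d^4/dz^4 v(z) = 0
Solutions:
 v(z) = C1*exp(-2^(1/4)*z) + C2*exp(2^(1/4)*z) + C3*sin(2^(1/4)*z) + C4*cos(2^(1/4)*z)


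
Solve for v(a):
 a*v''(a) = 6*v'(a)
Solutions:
 v(a) = C1 + C2*a^7


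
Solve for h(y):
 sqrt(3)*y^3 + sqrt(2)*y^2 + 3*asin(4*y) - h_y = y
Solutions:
 h(y) = C1 + sqrt(3)*y^4/4 + sqrt(2)*y^3/3 - y^2/2 + 3*y*asin(4*y) + 3*sqrt(1 - 16*y^2)/4


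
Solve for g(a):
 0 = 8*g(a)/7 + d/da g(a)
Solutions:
 g(a) = C1*exp(-8*a/7)


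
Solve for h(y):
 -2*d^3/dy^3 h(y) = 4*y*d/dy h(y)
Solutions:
 h(y) = C1 + Integral(C2*airyai(-2^(1/3)*y) + C3*airybi(-2^(1/3)*y), y)


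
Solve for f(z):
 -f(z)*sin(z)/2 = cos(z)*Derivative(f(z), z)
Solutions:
 f(z) = C1*sqrt(cos(z))


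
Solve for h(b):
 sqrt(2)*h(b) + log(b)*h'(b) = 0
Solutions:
 h(b) = C1*exp(-sqrt(2)*li(b))


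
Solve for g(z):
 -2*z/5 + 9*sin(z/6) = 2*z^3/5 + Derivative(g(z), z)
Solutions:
 g(z) = C1 - z^4/10 - z^2/5 - 54*cos(z/6)


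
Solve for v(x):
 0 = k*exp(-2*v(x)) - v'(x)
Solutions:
 v(x) = log(-sqrt(C1 + 2*k*x))
 v(x) = log(C1 + 2*k*x)/2


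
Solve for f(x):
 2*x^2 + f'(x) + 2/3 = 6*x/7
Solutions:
 f(x) = C1 - 2*x^3/3 + 3*x^2/7 - 2*x/3


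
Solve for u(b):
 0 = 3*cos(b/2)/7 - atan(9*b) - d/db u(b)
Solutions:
 u(b) = C1 - b*atan(9*b) + log(81*b^2 + 1)/18 + 6*sin(b/2)/7


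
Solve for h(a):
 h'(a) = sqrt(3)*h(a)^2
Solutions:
 h(a) = -1/(C1 + sqrt(3)*a)


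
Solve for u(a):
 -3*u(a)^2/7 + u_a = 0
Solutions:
 u(a) = -7/(C1 + 3*a)


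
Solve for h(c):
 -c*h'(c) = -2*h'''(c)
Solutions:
 h(c) = C1 + Integral(C2*airyai(2^(2/3)*c/2) + C3*airybi(2^(2/3)*c/2), c)


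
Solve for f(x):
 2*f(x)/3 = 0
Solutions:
 f(x) = 0


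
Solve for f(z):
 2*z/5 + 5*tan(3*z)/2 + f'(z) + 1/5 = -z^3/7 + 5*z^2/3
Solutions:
 f(z) = C1 - z^4/28 + 5*z^3/9 - z^2/5 - z/5 + 5*log(cos(3*z))/6


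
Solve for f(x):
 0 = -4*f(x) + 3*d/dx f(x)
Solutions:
 f(x) = C1*exp(4*x/3)


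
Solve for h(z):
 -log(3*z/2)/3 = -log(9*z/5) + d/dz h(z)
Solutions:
 h(z) = C1 + 2*z*log(z)/3 - z*log(5) - 2*z/3 + z*log(2)/3 + 5*z*log(3)/3


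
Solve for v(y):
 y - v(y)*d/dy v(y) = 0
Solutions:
 v(y) = -sqrt(C1 + y^2)
 v(y) = sqrt(C1 + y^2)


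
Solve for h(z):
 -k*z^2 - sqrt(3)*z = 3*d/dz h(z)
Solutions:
 h(z) = C1 - k*z^3/9 - sqrt(3)*z^2/6


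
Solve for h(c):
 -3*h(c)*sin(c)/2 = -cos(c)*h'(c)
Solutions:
 h(c) = C1/cos(c)^(3/2)


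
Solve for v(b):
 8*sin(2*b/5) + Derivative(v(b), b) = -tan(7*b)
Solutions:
 v(b) = C1 + log(cos(7*b))/7 + 20*cos(2*b/5)


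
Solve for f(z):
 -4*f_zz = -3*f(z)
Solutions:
 f(z) = C1*exp(-sqrt(3)*z/2) + C2*exp(sqrt(3)*z/2)


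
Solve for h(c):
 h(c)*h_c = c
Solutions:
 h(c) = -sqrt(C1 + c^2)
 h(c) = sqrt(C1 + c^2)


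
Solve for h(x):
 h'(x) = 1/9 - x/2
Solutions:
 h(x) = C1 - x^2/4 + x/9


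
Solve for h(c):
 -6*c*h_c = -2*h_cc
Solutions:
 h(c) = C1 + C2*erfi(sqrt(6)*c/2)


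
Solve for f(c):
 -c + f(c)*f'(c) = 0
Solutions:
 f(c) = -sqrt(C1 + c^2)
 f(c) = sqrt(C1 + c^2)


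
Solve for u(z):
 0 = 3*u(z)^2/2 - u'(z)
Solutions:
 u(z) = -2/(C1 + 3*z)


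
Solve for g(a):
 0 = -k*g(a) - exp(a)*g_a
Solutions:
 g(a) = C1*exp(k*exp(-a))


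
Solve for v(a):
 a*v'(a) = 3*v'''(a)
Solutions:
 v(a) = C1 + Integral(C2*airyai(3^(2/3)*a/3) + C3*airybi(3^(2/3)*a/3), a)


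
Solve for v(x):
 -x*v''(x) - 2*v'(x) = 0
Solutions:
 v(x) = C1 + C2/x


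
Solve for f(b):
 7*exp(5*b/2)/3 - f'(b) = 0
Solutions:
 f(b) = C1 + 14*exp(5*b/2)/15


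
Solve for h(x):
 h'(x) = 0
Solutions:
 h(x) = C1


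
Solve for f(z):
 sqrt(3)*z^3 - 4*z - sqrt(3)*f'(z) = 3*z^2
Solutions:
 f(z) = C1 + z^4/4 - sqrt(3)*z^3/3 - 2*sqrt(3)*z^2/3


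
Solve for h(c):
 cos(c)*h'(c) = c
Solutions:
 h(c) = C1 + Integral(c/cos(c), c)


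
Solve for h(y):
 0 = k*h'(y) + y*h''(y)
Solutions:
 h(y) = C1 + y^(1 - re(k))*(C2*sin(log(y)*Abs(im(k))) + C3*cos(log(y)*im(k)))


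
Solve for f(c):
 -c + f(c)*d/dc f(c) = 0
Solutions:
 f(c) = -sqrt(C1 + c^2)
 f(c) = sqrt(C1 + c^2)


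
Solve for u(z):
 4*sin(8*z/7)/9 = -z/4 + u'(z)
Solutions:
 u(z) = C1 + z^2/8 - 7*cos(8*z/7)/18


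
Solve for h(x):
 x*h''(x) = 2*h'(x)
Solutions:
 h(x) = C1 + C2*x^3


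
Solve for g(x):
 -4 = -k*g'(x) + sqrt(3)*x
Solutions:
 g(x) = C1 + sqrt(3)*x^2/(2*k) + 4*x/k


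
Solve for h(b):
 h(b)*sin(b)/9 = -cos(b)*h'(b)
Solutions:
 h(b) = C1*cos(b)^(1/9)


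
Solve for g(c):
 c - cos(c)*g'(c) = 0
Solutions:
 g(c) = C1 + Integral(c/cos(c), c)


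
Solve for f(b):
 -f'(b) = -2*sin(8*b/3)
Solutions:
 f(b) = C1 - 3*cos(8*b/3)/4


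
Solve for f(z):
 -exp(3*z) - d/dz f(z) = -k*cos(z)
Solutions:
 f(z) = C1 + k*sin(z) - exp(3*z)/3


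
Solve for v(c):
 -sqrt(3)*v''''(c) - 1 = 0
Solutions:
 v(c) = C1 + C2*c + C3*c^2 + C4*c^3 - sqrt(3)*c^4/72


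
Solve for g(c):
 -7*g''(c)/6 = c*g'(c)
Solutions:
 g(c) = C1 + C2*erf(sqrt(21)*c/7)


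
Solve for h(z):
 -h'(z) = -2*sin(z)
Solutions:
 h(z) = C1 - 2*cos(z)


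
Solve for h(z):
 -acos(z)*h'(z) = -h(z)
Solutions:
 h(z) = C1*exp(Integral(1/acos(z), z))


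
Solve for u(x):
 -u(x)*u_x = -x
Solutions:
 u(x) = -sqrt(C1 + x^2)
 u(x) = sqrt(C1 + x^2)


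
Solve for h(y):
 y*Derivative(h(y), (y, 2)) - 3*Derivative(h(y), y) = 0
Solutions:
 h(y) = C1 + C2*y^4


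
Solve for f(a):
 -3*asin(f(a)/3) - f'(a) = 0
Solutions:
 Integral(1/asin(_y/3), (_y, f(a))) = C1 - 3*a


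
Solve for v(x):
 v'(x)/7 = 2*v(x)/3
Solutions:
 v(x) = C1*exp(14*x/3)


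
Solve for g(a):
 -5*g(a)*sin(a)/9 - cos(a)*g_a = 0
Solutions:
 g(a) = C1*cos(a)^(5/9)


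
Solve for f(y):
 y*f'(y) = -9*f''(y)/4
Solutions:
 f(y) = C1 + C2*erf(sqrt(2)*y/3)


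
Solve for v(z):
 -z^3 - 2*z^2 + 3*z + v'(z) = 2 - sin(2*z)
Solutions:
 v(z) = C1 + z^4/4 + 2*z^3/3 - 3*z^2/2 + 2*z + cos(2*z)/2


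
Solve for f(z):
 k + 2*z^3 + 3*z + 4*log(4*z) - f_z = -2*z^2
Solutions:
 f(z) = C1 + k*z + z^4/2 + 2*z^3/3 + 3*z^2/2 + 4*z*log(z) - 4*z + z*log(256)


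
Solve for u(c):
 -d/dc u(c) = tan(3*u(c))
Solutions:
 u(c) = -asin(C1*exp(-3*c))/3 + pi/3
 u(c) = asin(C1*exp(-3*c))/3


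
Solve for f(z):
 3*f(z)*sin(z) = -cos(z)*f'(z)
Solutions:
 f(z) = C1*cos(z)^3


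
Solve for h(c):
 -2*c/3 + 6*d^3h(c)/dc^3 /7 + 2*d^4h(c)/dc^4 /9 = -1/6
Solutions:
 h(c) = C1 + C2*c + C3*c^2 + C4*exp(-27*c/7) + 7*c^4/216 - 385*c^3/5832


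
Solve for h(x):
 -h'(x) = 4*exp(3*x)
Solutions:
 h(x) = C1 - 4*exp(3*x)/3


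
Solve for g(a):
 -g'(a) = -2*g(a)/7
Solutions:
 g(a) = C1*exp(2*a/7)


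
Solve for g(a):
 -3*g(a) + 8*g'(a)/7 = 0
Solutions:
 g(a) = C1*exp(21*a/8)


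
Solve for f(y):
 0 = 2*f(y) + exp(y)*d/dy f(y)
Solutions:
 f(y) = C1*exp(2*exp(-y))


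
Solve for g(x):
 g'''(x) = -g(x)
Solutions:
 g(x) = C3*exp(-x) + (C1*sin(sqrt(3)*x/2) + C2*cos(sqrt(3)*x/2))*exp(x/2)


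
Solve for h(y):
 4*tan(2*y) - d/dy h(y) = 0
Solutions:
 h(y) = C1 - 2*log(cos(2*y))


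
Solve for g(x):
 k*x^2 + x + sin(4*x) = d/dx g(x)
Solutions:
 g(x) = C1 + k*x^3/3 + x^2/2 - cos(4*x)/4


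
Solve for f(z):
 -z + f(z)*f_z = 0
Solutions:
 f(z) = -sqrt(C1 + z^2)
 f(z) = sqrt(C1 + z^2)


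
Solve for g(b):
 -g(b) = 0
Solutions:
 g(b) = 0


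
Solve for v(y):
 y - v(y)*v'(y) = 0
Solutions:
 v(y) = -sqrt(C1 + y^2)
 v(y) = sqrt(C1 + y^2)


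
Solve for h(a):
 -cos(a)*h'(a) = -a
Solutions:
 h(a) = C1 + Integral(a/cos(a), a)


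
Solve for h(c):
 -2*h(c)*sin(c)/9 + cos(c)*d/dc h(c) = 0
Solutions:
 h(c) = C1/cos(c)^(2/9)


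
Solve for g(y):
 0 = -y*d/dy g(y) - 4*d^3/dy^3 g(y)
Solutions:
 g(y) = C1 + Integral(C2*airyai(-2^(1/3)*y/2) + C3*airybi(-2^(1/3)*y/2), y)


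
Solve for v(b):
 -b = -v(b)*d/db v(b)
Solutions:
 v(b) = -sqrt(C1 + b^2)
 v(b) = sqrt(C1 + b^2)


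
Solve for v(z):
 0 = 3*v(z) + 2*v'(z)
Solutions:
 v(z) = C1*exp(-3*z/2)


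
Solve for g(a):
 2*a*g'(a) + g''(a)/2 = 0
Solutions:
 g(a) = C1 + C2*erf(sqrt(2)*a)


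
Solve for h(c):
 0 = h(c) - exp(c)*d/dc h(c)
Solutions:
 h(c) = C1*exp(-exp(-c))


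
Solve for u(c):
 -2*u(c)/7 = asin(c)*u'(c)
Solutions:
 u(c) = C1*exp(-2*Integral(1/asin(c), c)/7)


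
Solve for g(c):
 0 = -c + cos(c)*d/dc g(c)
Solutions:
 g(c) = C1 + Integral(c/cos(c), c)


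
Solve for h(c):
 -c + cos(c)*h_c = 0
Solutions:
 h(c) = C1 + Integral(c/cos(c), c)


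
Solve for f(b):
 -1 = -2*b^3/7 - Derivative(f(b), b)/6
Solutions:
 f(b) = C1 - 3*b^4/7 + 6*b


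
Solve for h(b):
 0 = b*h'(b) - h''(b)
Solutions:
 h(b) = C1 + C2*erfi(sqrt(2)*b/2)


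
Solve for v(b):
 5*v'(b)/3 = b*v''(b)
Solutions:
 v(b) = C1 + C2*b^(8/3)


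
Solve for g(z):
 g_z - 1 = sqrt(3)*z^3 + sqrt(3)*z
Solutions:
 g(z) = C1 + sqrt(3)*z^4/4 + sqrt(3)*z^2/2 + z


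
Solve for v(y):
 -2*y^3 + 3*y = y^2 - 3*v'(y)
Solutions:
 v(y) = C1 + y^4/6 + y^3/9 - y^2/2


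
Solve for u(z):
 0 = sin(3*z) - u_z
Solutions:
 u(z) = C1 - cos(3*z)/3


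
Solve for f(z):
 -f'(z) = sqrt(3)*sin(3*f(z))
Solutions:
 f(z) = -acos((-C1 - exp(6*sqrt(3)*z))/(C1 - exp(6*sqrt(3)*z)))/3 + 2*pi/3
 f(z) = acos((-C1 - exp(6*sqrt(3)*z))/(C1 - exp(6*sqrt(3)*z)))/3


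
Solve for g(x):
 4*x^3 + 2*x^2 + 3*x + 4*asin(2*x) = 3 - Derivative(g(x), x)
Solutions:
 g(x) = C1 - x^4 - 2*x^3/3 - 3*x^2/2 - 4*x*asin(2*x) + 3*x - 2*sqrt(1 - 4*x^2)


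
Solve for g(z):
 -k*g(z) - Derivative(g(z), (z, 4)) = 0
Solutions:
 g(z) = C1*exp(-z*(-k)^(1/4)) + C2*exp(z*(-k)^(1/4)) + C3*exp(-I*z*(-k)^(1/4)) + C4*exp(I*z*(-k)^(1/4))


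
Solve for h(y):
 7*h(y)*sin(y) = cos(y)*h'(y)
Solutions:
 h(y) = C1/cos(y)^7


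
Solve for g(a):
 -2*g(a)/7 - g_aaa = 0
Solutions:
 g(a) = C3*exp(-2^(1/3)*7^(2/3)*a/7) + (C1*sin(2^(1/3)*sqrt(3)*7^(2/3)*a/14) + C2*cos(2^(1/3)*sqrt(3)*7^(2/3)*a/14))*exp(2^(1/3)*7^(2/3)*a/14)


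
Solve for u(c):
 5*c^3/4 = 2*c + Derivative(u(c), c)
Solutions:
 u(c) = C1 + 5*c^4/16 - c^2


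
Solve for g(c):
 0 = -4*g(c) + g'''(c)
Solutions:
 g(c) = C3*exp(2^(2/3)*c) + (C1*sin(2^(2/3)*sqrt(3)*c/2) + C2*cos(2^(2/3)*sqrt(3)*c/2))*exp(-2^(2/3)*c/2)


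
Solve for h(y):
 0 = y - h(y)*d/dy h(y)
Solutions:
 h(y) = -sqrt(C1 + y^2)
 h(y) = sqrt(C1 + y^2)


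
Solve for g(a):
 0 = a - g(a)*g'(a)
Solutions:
 g(a) = -sqrt(C1 + a^2)
 g(a) = sqrt(C1 + a^2)


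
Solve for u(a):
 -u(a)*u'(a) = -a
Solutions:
 u(a) = -sqrt(C1 + a^2)
 u(a) = sqrt(C1 + a^2)


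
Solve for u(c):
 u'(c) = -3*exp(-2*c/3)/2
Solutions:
 u(c) = C1 + 9*exp(-2*c/3)/4


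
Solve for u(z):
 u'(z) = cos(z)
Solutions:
 u(z) = C1 + sin(z)


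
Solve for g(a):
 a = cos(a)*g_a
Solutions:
 g(a) = C1 + Integral(a/cos(a), a)
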